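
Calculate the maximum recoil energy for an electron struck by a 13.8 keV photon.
0.7072 keV

Maximum energy transfer occurs at θ = 180° (backscattering).

Initial photon: E₀ = 13.8 keV → λ₀ = 89.8436 pm

Maximum Compton shift (at 180°):
Δλ_max = 2λ_C = 2 × 2.4263 = 4.8526 pm

Final wavelength:
λ' = 89.8436 + 4.8526 = 94.6962 pm

Minimum photon energy (maximum energy to electron):
E'_min = hc/λ' = 13.0928 keV

Maximum electron kinetic energy:
K_max = E₀ - E'_min = 13.8000 - 13.0928 = 0.7072 keV

(Intermediate values are shown rounded; full precision is carried through to the final answer.)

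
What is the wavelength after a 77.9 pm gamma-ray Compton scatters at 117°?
81.4278 pm

Using the Compton scattering formula:
λ' = λ + Δλ = λ + λ_C(1 - cos θ)

Given:
- Initial wavelength λ = 77.9 pm
- Scattering angle θ = 117°
- Compton wavelength λ_C ≈ 2.4263 pm

Calculate the shift:
Δλ = 2.4263 × (1 - cos(117°))
Δλ = 2.4263 × 1.4540
Δλ = 3.5278 pm

Final wavelength:
λ' = 77.9 + 3.5278 = 81.4278 pm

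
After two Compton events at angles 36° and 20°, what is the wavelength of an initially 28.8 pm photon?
29.4097 pm

Apply Compton shift twice:

First scattering at θ₁ = 36°:
Δλ₁ = λ_C(1 - cos(36°))
Δλ₁ = 2.4263 × 0.1910
Δλ₁ = 0.4634 pm

After first scattering:
λ₁ = 28.8 + 0.4634 = 29.2634 pm

Second scattering at θ₂ = 20°:
Δλ₂ = λ_C(1 - cos(20°))
Δλ₂ = 2.4263 × 0.0603
Δλ₂ = 0.1463 pm

Final wavelength:
λ₂ = 29.2634 + 0.1463 = 29.4097 pm

Total shift: Δλ_total = 0.4634 + 0.1463 = 0.6097 pm

(Intermediate values are shown rounded; full precision is carried through to the final answer.)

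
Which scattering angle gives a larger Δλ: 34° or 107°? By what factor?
107° produces the larger shift by a factor of 7.559

Calculate both shifts using Δλ = λ_C(1 - cos θ):

For θ₁ = 34°:
Δλ₁ = 2.4263 × (1 - cos(34°))
Δλ₁ = 2.4263 × 0.1710
Δλ₁ = 0.4148 pm

For θ₂ = 107°:
Δλ₂ = 2.4263 × (1 - cos(107°))
Δλ₂ = 2.4263 × 1.2924
Δλ₂ = 3.1357 pm

The 107° angle produces the larger shift.
Ratio: 3.1357/0.4148 = 7.559

(Intermediate values are shown rounded; full precision is carried through to the final answer.)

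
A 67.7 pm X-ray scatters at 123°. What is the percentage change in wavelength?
5.5359%

Calculate the Compton shift:
Δλ = λ_C(1 - cos(123°))
Δλ = 2.4263 × (1 - cos(123°))
Δλ = 2.4263 × 1.5446
Δλ = 3.7478 pm

Percentage change:
(Δλ/λ₀) × 100 = (3.7478/67.7) × 100
= 5.5359%

(Intermediate values are shown rounded; full precision is carried through to the final answer.)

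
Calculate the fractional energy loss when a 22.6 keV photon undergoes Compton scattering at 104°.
0.0521 (or 5.21%)

Calculate initial and final photon energies:

Initial: E₀ = 22.6 keV → λ₀ = 54.8603 pm
Compton shift: Δλ = 3.0133 pm
Final wavelength: λ' = 57.8736 pm
Final energy: E' = 21.4233 keV

Fractional energy loss:
(E₀ - E')/E₀ = (22.6000 - 21.4233)/22.6000
= 1.1767/22.6000
= 0.0521
= 5.21%

(Intermediate values are shown rounded; full precision is carried through to the final answer.)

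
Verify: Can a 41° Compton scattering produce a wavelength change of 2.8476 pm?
No, inconsistent

Calculate the expected shift for θ = 41°:

Δλ_expected = λ_C(1 - cos(41°))
Δλ_expected = 2.4263 × (1 - cos(41°))
Δλ_expected = 2.4263 × 0.2453
Δλ_expected = 0.5952 pm

Given shift: 2.8476 pm
Expected shift: 0.5952 pm
Difference: 2.2525 pm

The values do not match. The given shift corresponds to θ ≈ 100.0°, not 41°.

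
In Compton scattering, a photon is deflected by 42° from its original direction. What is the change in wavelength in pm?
0.6232 pm

Using the Compton scattering formula:
Δλ = λ_C(1 - cos θ)

where λ_C = h/(m_e·c) ≈ 2.4263 pm is the Compton wavelength of an electron.

For θ = 42°:
cos(42°) = 0.7431
1 - cos(42°) = 0.2569

Δλ = 2.4263 × 0.2569
Δλ = 0.6232 pm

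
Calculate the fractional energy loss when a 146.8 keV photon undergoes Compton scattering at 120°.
0.3011 (or 30.11%)

Calculate initial and final photon energies:

Initial: E₀ = 146.8 keV → λ₀ = 8.4458 pm
Compton shift: Δλ = 3.6395 pm
Final wavelength: λ' = 12.0853 pm
Final energy: E' = 102.5913 keV

Fractional energy loss:
(E₀ - E')/E₀ = (146.8000 - 102.5913)/146.8000
= 44.2087/146.8000
= 0.3011
= 30.11%

(Intermediate values are shown rounded; full precision is carried through to the final answer.)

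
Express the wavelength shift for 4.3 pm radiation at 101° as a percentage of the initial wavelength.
67.1924%

Calculate the Compton shift:
Δλ = λ_C(1 - cos(101°))
Δλ = 2.4263 × (1 - cos(101°))
Δλ = 2.4263 × 1.1908
Δλ = 2.8893 pm

Percentage change:
(Δλ/λ₀) × 100 = (2.8893/4.3) × 100
= 67.1924%

(Intermediate values are shown rounded; full precision is carried through to the final answer.)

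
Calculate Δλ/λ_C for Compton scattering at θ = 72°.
0.6910 λ_C

The Compton shift formula is:
Δλ = λ_C(1 - cos θ)

Dividing both sides by λ_C:
Δλ/λ_C = 1 - cos θ

For θ = 72°:
Δλ/λ_C = 1 - cos(72°)
Δλ/λ_C = 1 - 0.3090
Δλ/λ_C = 0.6910

This means the shift is 0.6910 × λ_C = 1.6765 pm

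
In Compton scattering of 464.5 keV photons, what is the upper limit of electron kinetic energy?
299.6672 keV

Maximum energy transfer occurs at θ = 180° (backscattering).

Initial photon: E₀ = 464.5 keV → λ₀ = 2.6692 pm

Maximum Compton shift (at 180°):
Δλ_max = 2λ_C = 2 × 2.4263 = 4.8526 pm

Final wavelength:
λ' = 2.6692 + 4.8526 = 7.5218 pm

Minimum photon energy (maximum energy to electron):
E'_min = hc/λ' = 164.8328 keV

Maximum electron kinetic energy:
K_max = E₀ - E'_min = 464.5000 - 164.8328 = 299.6672 keV

(Intermediate values are shown rounded; full precision is carried through to the final answer.)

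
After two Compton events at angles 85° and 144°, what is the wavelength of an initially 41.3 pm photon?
47.9041 pm

Apply Compton shift twice:

First scattering at θ₁ = 85°:
Δλ₁ = λ_C(1 - cos(85°))
Δλ₁ = 2.4263 × 0.9128
Δλ₁ = 2.2148 pm

After first scattering:
λ₁ = 41.3 + 2.2148 = 43.5148 pm

Second scattering at θ₂ = 144°:
Δλ₂ = λ_C(1 - cos(144°))
Δλ₂ = 2.4263 × 1.8090
Δλ₂ = 4.3892 pm

Final wavelength:
λ₂ = 43.5148 + 4.3892 = 47.9041 pm

Total shift: Δλ_total = 2.2148 + 4.3892 = 6.6041 pm

(Intermediate values are shown rounded; full precision is carried through to the final answer.)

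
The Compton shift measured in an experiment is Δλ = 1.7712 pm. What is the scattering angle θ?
74.34°

From the Compton formula Δλ = λ_C(1 - cos θ), we can solve for θ:

cos θ = 1 - Δλ/λ_C

Given:
- Δλ = 1.7712 pm
- λ_C = h/(m_e·c) ≈ 2.42631024 pm

cos θ = 1 - 1.7712/2.42631024
cos θ = 1 - 0.729997
cos θ = 0.270003

θ = arccos(0.270003)
θ = 74.34°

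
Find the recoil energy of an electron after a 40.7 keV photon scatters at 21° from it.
0.2142 keV

By energy conservation: K_e = E_initial - E_final

First find the scattered photon energy:
Initial wavelength: λ = hc/E = 30.4629 pm
Compton shift: Δλ = λ_C(1 - cos(21°)) = 0.1612 pm
Final wavelength: λ' = 30.4629 + 0.1612 = 30.6241 pm
Final photon energy: E' = hc/λ' = 40.4858 keV

Electron kinetic energy:
K_e = E - E' = 40.7000 - 40.4858 = 0.2142 keV

(Intermediate values are shown rounded; full precision is carried through to the final answer.)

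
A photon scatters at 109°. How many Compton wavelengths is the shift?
1.3256 λ_C

The Compton shift formula is:
Δλ = λ_C(1 - cos θ)

Dividing both sides by λ_C:
Δλ/λ_C = 1 - cos θ

For θ = 109°:
Δλ/λ_C = 1 - cos(109°)
Δλ/λ_C = 1 - -0.3256
Δλ/λ_C = 1.3256

This means the shift is 1.3256 × λ_C = 3.2162 pm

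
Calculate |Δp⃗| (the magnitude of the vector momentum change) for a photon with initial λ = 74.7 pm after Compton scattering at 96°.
1.2957e-23 kg·m/s

Photon momentum magnitude is p = h/λ.

Initial momentum:
p₀ = h/λ = 6.6261e-34/7.4700e-11 = 8.8702e-24 kg·m/s

After scattering:
λ' = λ + Δλ = 74.7 + 2.6799 = 77.3799 pm
p' = h/λ' = 6.6261e-34/7.7380e-11 = 8.5630e-24 kg·m/s

Momentum is a vector; the scattered photon's direction makes angle θ = 96° with the incident direction. The magnitude of the vector change Δp⃗ = p⃗₀ − p⃗' is found from the law of cosines:
|Δp⃗|² = p₀² + p'² − 2p₀p'cos θ
|Δp⃗|² = (8.8702e-24)² + (8.5630e-24)² − 2·8.8702e-24·8.5630e-24·cos(96°)
|Δp⃗| = 1.2957e-23 kg·m/s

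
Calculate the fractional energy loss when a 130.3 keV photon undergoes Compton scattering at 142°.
0.3132 (or 31.32%)

Calculate initial and final photon energies:

Initial: E₀ = 130.3 keV → λ₀ = 9.5153 pm
Compton shift: Δλ = 4.3383 pm
Final wavelength: λ' = 13.8536 pm
Final energy: E' = 89.4963 keV

Fractional energy loss:
(E₀ - E')/E₀ = (130.3000 - 89.4963)/130.3000
= 40.8037/130.3000
= 0.3132
= 31.32%

(Intermediate values are shown rounded; full precision is carried through to the final answer.)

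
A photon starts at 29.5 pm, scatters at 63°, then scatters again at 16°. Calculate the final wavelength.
30.9188 pm

Apply Compton shift twice:

First scattering at θ₁ = 63°:
Δλ₁ = λ_C(1 - cos(63°))
Δλ₁ = 2.4263 × 0.5460
Δλ₁ = 1.3248 pm

After first scattering:
λ₁ = 29.5 + 1.3248 = 30.8248 pm

Second scattering at θ₂ = 16°:
Δλ₂ = λ_C(1 - cos(16°))
Δλ₂ = 2.4263 × 0.0387
Δλ₂ = 0.0940 pm

Final wavelength:
λ₂ = 30.8248 + 0.0940 = 30.9188 pm

Total shift: Δλ_total = 1.3248 + 0.0940 = 1.4188 pm

(Intermediate values are shown rounded; full precision is carried through to the final answer.)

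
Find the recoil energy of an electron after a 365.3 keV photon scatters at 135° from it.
200.7776 keV

By energy conservation: K_e = E_initial - E_final

First find the scattered photon energy:
Initial wavelength: λ = hc/E = 3.3940 pm
Compton shift: Δλ = λ_C(1 - cos(135°)) = 4.1420 pm
Final wavelength: λ' = 3.3940 + 4.1420 = 7.5360 pm
Final photon energy: E' = hc/λ' = 164.5224 keV

Electron kinetic energy:
K_e = E - E' = 365.3000 - 164.5224 = 200.7776 keV

(Intermediate values are shown rounded; full precision is carried through to the final answer.)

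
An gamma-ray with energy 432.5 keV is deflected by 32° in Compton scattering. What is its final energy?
383.2150 keV

First convert energy to wavelength:
λ = hc/E, with hc ≈ 1239.842 keV·pm (i.e. 1239.842 eV·nm)

For E = 432.5 keV = 432500 eV:
λ = 1239.842 keV·pm / 432.5 keV
λ = 2.8667 pm

Calculate the Compton shift:
Δλ = λ_C(1 - cos(32°)) = 2.4263 × 0.1520
Δλ = 0.3687 pm

Final wavelength:
λ' = 2.8667 + 0.3687 = 3.2354 pm

Final energy:
E' = hc/λ' = 1239.842 / 3.2354 = 383.2150 keV

(Intermediate values are shown rounded; full precision is carried through to the final answer.)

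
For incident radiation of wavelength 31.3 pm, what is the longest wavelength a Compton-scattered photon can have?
36.1526 pm (at θ = 180°)

The Compton shift is Δλ = λ_C(1 − cos θ).

Since cos θ ranges from −1 to 1, the factor (1 − cos θ) ranges from 0 to 2; the maximum shift occurs at θ = 180° (backscattering):
Δλ_max = 2λ_C = 2 × 2.4263 pm = 4.8526 pm

Maximum scattered wavelength:
λ'_max = λ₀ + Δλ_max = 31.3 + 4.8526 = 36.1526 pm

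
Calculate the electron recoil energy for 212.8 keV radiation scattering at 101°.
70.5445 keV

By energy conservation: K_e = E_initial - E_final

First find the scattered photon energy:
Initial wavelength: λ = hc/E = 5.8263 pm
Compton shift: Δλ = λ_C(1 - cos(101°)) = 2.8893 pm
Final wavelength: λ' = 5.8263 + 2.8893 = 8.7156 pm
Final photon energy: E' = hc/λ' = 142.2555 keV

Electron kinetic energy:
K_e = E - E' = 212.8000 - 142.2555 = 70.5445 keV

(Intermediate values are shown rounded; full precision is carried through to the final answer.)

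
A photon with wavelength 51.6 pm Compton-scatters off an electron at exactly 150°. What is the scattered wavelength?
56.1276 pm

Using the Compton formula: λ' = λ + λ_C(1 − cos θ)

For θ = 150°, cos θ = -√3/2 (exact) ≈ -0.8660, so:
1 − cos 150° = 1 − (-√3/2) ≈ 1.8660

Δλ = λ_C × 1.8660 = 2.4263 × 1.8660 = 4.5276 pm

λ' = 51.6 + 4.5276 = 56.1276 pm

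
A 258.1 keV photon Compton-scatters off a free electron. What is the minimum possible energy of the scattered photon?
128.3966 keV (at θ = 180°)

The scattered photon has minimum energy when its wavelength is maximum, i.e., when the Compton shift Δλ = λ_C(1 − cos θ) is maximum. This occurs at θ = 180° (backscattering), giving Δλ_max = 2λ_C = 4.8526 pm.

Initial wavelength: λ₀ = hc/E₀ = 4.8037 pm
Maximum final wavelength: λ'_max = λ₀ + 2λ_C = 4.8037 + 4.8526 = 9.6563 pm
Minimum final energy: E'_min = hc/λ'_max = 128.3966 keV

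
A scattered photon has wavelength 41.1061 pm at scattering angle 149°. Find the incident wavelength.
36.6000 pm

From λ' = λ + Δλ, we have λ = λ' - Δλ

First calculate the Compton shift:
Δλ = λ_C(1 - cos θ)
Δλ = 2.4263 × (1 - cos(149°))
Δλ = 2.4263 × 1.8572
Δλ = 4.5061 pm

Initial wavelength:
λ = λ' - Δλ
λ = 41.1061 - 4.5061
λ = 36.6000 pm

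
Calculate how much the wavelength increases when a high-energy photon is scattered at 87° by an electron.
2.2993 pm

Using the Compton scattering formula:
Δλ = λ_C(1 - cos θ)

where λ_C = h/(m_e·c) ≈ 2.4263 pm is the Compton wavelength of an electron.

For θ = 87°:
cos(87°) = 0.0523
1 - cos(87°) = 0.9477

Δλ = 2.4263 × 0.9477
Δλ = 2.2993 pm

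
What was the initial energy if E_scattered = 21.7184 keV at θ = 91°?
22.7000 keV

Convert final energy to wavelength (hc ≈ 1239.842 keV·pm):
λ' = hc/E' = 1239.842 / 21.7184 = 57.0872 pm

Calculate the Compton shift:
Δλ = λ_C(1 - cos(91°))
Δλ = 2.4263 × (1 - cos(91°))
Δλ = 2.4687 pm

Initial wavelength:
λ = λ' - Δλ = 57.0872 - 2.4687 = 54.6185 pm

Initial energy:
E = hc/λ = 1239.842 / 54.6185 = 22.7000 keV

(Intermediate values are shown rounded; full precision is carried through to the final answer.)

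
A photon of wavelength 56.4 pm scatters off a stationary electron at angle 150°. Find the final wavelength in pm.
60.9276 pm

Using the Compton scattering formula:
λ' = λ + Δλ = λ + λ_C(1 - cos θ)

Given:
- Initial wavelength λ = 56.4 pm
- Scattering angle θ = 150°
- Compton wavelength λ_C ≈ 2.4263 pm

Calculate the shift:
Δλ = 2.4263 × (1 - cos(150°))
Δλ = 2.4263 × 1.8660
Δλ = 4.5276 pm

Final wavelength:
λ' = 56.4 + 4.5276 = 60.9276 pm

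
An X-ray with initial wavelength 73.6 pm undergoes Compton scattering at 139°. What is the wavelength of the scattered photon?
77.8575 pm

Using the Compton scattering formula:
λ' = λ + Δλ = λ + λ_C(1 - cos θ)

Given:
- Initial wavelength λ = 73.6 pm
- Scattering angle θ = 139°
- Compton wavelength λ_C ≈ 2.4263 pm

Calculate the shift:
Δλ = 2.4263 × (1 - cos(139°))
Δλ = 2.4263 × 1.7547
Δλ = 4.2575 pm

Final wavelength:
λ' = 73.6 + 4.2575 = 77.8575 pm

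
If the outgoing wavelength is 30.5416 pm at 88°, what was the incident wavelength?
28.2000 pm

From λ' = λ + Δλ, we have λ = λ' - Δλ

First calculate the Compton shift:
Δλ = λ_C(1 - cos θ)
Δλ = 2.4263 × (1 - cos(88°))
Δλ = 2.4263 × 0.9651
Δλ = 2.3416 pm

Initial wavelength:
λ = λ' - Δλ
λ = 30.5416 - 2.3416
λ = 28.2000 pm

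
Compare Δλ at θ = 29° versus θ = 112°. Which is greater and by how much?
112° produces the larger shift by a factor of 10.963

Calculate both shifts using Δλ = λ_C(1 - cos θ):

For θ₁ = 29°:
Δλ₁ = 2.4263 × (1 - cos(29°))
Δλ₁ = 2.4263 × 0.1254
Δλ₁ = 0.3042 pm

For θ₂ = 112°:
Δλ₂ = 2.4263 × (1 - cos(112°))
Δλ₂ = 2.4263 × 1.3746
Δλ₂ = 3.3352 pm

The 112° angle produces the larger shift.
Ratio: 3.3352/0.3042 = 10.963

(Intermediate values are shown rounded; full precision is carried through to the final answer.)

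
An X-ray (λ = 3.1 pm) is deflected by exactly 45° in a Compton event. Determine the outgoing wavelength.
3.8106 pm

Using the Compton formula: λ' = λ + λ_C(1 − cos θ)

For θ = 45°, cos θ = √2/2 (exact) ≈ 0.7071, so:
1 − cos 45° = 1 − (√2/2) ≈ 0.2929

Δλ = λ_C × 0.2929 = 2.4263 × 0.2929 = 0.7106 pm

λ' = 3.1 + 0.7106 = 3.8106 pm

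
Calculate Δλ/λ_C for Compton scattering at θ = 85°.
0.9128 λ_C

The Compton shift formula is:
Δλ = λ_C(1 - cos θ)

Dividing both sides by λ_C:
Δλ/λ_C = 1 - cos θ

For θ = 85°:
Δλ/λ_C = 1 - cos(85°)
Δλ/λ_C = 1 - 0.0872
Δλ/λ_C = 0.9128

This means the shift is 0.9128 × λ_C = 2.2148 pm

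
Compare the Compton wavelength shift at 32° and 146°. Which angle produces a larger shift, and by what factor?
146° produces the larger shift by a factor of 12.037

Calculate both shifts using Δλ = λ_C(1 - cos θ):

For θ₁ = 32°:
Δλ₁ = 2.4263 × (1 - cos(32°))
Δλ₁ = 2.4263 × 0.1520
Δλ₁ = 0.3687 pm

For θ₂ = 146°:
Δλ₂ = 2.4263 × (1 - cos(146°))
Δλ₂ = 2.4263 × 1.8290
Δλ₂ = 4.4378 pm

The 146° angle produces the larger shift.
Ratio: 4.4378/0.3687 = 12.037

(Intermediate values are shown rounded; full precision is carried through to the final answer.)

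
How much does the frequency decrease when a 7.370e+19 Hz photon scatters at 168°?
3.989e+19 Hz (decrease)

Convert frequency to wavelength (c = 299792458 m/s):
λ₀ = c/f₀ = 299792458/7.370e+19 = 4.0677403e-12 m = 4.0677 pm

Calculate Compton shift:
Δλ = λ_C(1 - cos(168°)) = 4.7996 pm

Final wavelength:
λ' = λ₀ + Δλ = 4.0677 + 4.7996 = 8.8673 pm

Final frequency:
f' = c/λ' = 299792458/8.8673400e-12 = 3.3808612e+19 Hz

Frequency shift (decrease):
Δf = f₀ - f' = 7.370e+19 - 3.3808612e+19 = 3.989e+19 Hz

(Intermediate values are shown rounded; full precision is carried through to the final answer.)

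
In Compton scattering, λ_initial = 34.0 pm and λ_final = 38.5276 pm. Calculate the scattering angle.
150.00°

First find the wavelength shift:
Δλ = λ' - λ = 38.5276 - 34.0 = 4.5276 pm

Using Δλ = λ_C(1 - cos θ), with λ_C = h/(m_e·c) ≈ 2.42631024 pm:
cos θ = 1 - Δλ/λ_C
cos θ = 1 - 4.5276/2.42631024
cos θ = -0.866043

θ = arccos(-0.866043)
θ = 150.00°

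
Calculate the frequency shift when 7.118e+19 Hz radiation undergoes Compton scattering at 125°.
3.384e+19 Hz (decrease)

Convert frequency to wavelength (c = 299792458 m/s):
λ₀ = c/f₀ = 299792458/7.118e+19 = 4.2117513e-12 m = 4.2118 pm

Calculate Compton shift:
Δλ = λ_C(1 - cos(125°)) = 3.8180 pm

Final wavelength:
λ' = λ₀ + Δλ = 4.2118 + 3.8180 = 8.0297 pm

Final frequency:
f' = c/λ' = 299792458/8.0297359e-12 = 3.7335282e+19 Hz

Frequency shift (decrease):
Δf = f₀ - f' = 7.118e+19 - 3.7335282e+19 = 3.384e+19 Hz

(Intermediate values are shown rounded; full precision is carried through to the final answer.)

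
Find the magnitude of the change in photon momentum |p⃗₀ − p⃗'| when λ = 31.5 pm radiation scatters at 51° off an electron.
1.7868e-23 kg·m/s

Photon momentum magnitude is p = h/λ.

Initial momentum:
p₀ = h/λ = 6.6261e-34/3.1500e-11 = 2.1035e-23 kg·m/s

After scattering:
λ' = λ + Δλ = 31.5 + 0.8994 = 32.3994 pm
p' = h/λ' = 6.6261e-34/3.2399e-11 = 2.0451e-23 kg·m/s

Momentum is a vector; the scattered photon's direction makes angle θ = 51° with the incident direction. The magnitude of the vector change Δp⃗ = p⃗₀ − p⃗' is found from the law of cosines:
|Δp⃗|² = p₀² + p'² − 2p₀p'cos θ
|Δp⃗|² = (2.1035e-23)² + (2.0451e-23)² − 2·2.1035e-23·2.0451e-23·cos(51°)
|Δp⃗| = 1.7868e-23 kg·m/s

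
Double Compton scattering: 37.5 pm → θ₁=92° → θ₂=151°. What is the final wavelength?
44.5594 pm

Apply Compton shift twice:

First scattering at θ₁ = 92°:
Δλ₁ = λ_C(1 - cos(92°))
Δλ₁ = 2.4263 × 1.0349
Δλ₁ = 2.5110 pm

After first scattering:
λ₁ = 37.5 + 2.5110 = 40.0110 pm

Second scattering at θ₂ = 151°:
Δλ₂ = λ_C(1 - cos(151°))
Δλ₂ = 2.4263 × 1.8746
Δλ₂ = 4.5484 pm

Final wavelength:
λ₂ = 40.0110 + 4.5484 = 44.5594 pm

Total shift: Δλ_total = 2.5110 + 4.5484 = 7.0594 pm

(Intermediate values are shown rounded; full precision is carried through to the final answer.)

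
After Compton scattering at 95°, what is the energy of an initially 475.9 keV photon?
236.4741 keV

First convert energy to wavelength:
λ = hc/E, with hc ≈ 1239.842 keV·pm (i.e. 1239.842 eV·nm)

For E = 475.9 keV = 475900 eV:
λ = 1239.842 keV·pm / 475.9 keV
λ = 2.6053 pm

Calculate the Compton shift:
Δλ = λ_C(1 - cos(95°)) = 2.4263 × 1.0872
Δλ = 2.6378 pm

Final wavelength:
λ' = 2.6053 + 2.6378 = 5.2430 pm

Final energy:
E' = hc/λ' = 1239.842 / 5.2430 = 236.4741 keV

(Intermediate values are shown rounded; full precision is carried through to the final answer.)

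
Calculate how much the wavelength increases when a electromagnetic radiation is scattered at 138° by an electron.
4.2294 pm

Using the Compton scattering formula:
Δλ = λ_C(1 - cos θ)

where λ_C = h/(m_e·c) ≈ 2.4263 pm is the Compton wavelength of an electron.

For θ = 138°:
cos(138°) = -0.7431
1 - cos(138°) = 1.7431

Δλ = 2.4263 × 1.7431
Δλ = 4.2294 pm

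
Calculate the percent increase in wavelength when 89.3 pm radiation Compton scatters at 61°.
1.3998%

Calculate the Compton shift:
Δλ = λ_C(1 - cos(61°))
Δλ = 2.4263 × (1 - cos(61°))
Δλ = 2.4263 × 0.5152
Δλ = 1.2500 pm

Percentage change:
(Δλ/λ₀) × 100 = (1.2500/89.3) × 100
= 1.3998%

(Intermediate values are shown rounded; full precision is carried through to the final answer.)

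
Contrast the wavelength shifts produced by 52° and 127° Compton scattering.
127° produces the larger shift by a factor of 4.168

Calculate both shifts using Δλ = λ_C(1 - cos θ):

For θ₁ = 52°:
Δλ₁ = 2.4263 × (1 - cos(52°))
Δλ₁ = 2.4263 × 0.3843
Δλ₁ = 0.9325 pm

For θ₂ = 127°:
Δλ₂ = 2.4263 × (1 - cos(127°))
Δλ₂ = 2.4263 × 1.6018
Δλ₂ = 3.8865 pm

The 127° angle produces the larger shift.
Ratio: 3.8865/0.9325 = 4.168

(Intermediate values are shown rounded; full precision is carried through to the final answer.)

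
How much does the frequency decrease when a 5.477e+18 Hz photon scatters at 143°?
4.044e+17 Hz (decrease)

Convert frequency to wavelength (c = 299792458 m/s):
λ₀ = c/f₀ = 299792458/5.477e+18 = 5.4736618e-11 m = 54.7366 pm

Calculate Compton shift:
Δλ = λ_C(1 - cos(143°)) = 4.3640 pm

Final wavelength:
λ' = λ₀ + Δλ = 54.7366 + 4.3640 = 59.1007 pm

Final frequency:
f' = c/λ' = 299792458/5.9100666e-11 = 5.0725733e+18 Hz

Frequency shift (decrease):
Δf = f₀ - f' = 5.477e+18 - 5.0725733e+18 = 4.044e+17 Hz

(Intermediate values are shown rounded; full precision is carried through to the final answer.)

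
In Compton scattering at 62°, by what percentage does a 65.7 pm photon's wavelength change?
1.9592%

Calculate the Compton shift:
Δλ = λ_C(1 - cos(62°))
Δλ = 2.4263 × (1 - cos(62°))
Δλ = 2.4263 × 0.5305
Δλ = 1.2872 pm

Percentage change:
(Δλ/λ₀) × 100 = (1.2872/65.7) × 100
= 1.9592%

(Intermediate values are shown rounded; full precision is carried through to the final answer.)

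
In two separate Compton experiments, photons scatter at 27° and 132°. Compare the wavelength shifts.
132° produces the larger shift by a factor of 15.314

Calculate both shifts using Δλ = λ_C(1 - cos θ):

For θ₁ = 27°:
Δλ₁ = 2.4263 × (1 - cos(27°))
Δλ₁ = 2.4263 × 0.1090
Δλ₁ = 0.2645 pm

For θ₂ = 132°:
Δλ₂ = 2.4263 × (1 - cos(132°))
Δλ₂ = 2.4263 × 1.6691
Δλ₂ = 4.0498 pm

The 132° angle produces the larger shift.
Ratio: 4.0498/0.2645 = 15.314

(Intermediate values are shown rounded; full precision is carried through to the final answer.)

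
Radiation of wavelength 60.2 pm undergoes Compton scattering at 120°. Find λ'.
63.8395 pm

Using the Compton formula: λ' = λ + λ_C(1 − cos θ)

For θ = 120°, cos θ = -1/2 (exact) = -0.5000, so:
1 − cos 120° = 1 − (-1/2) = 1.5000

Δλ = λ_C × 1.5000 = 2.4263 × 1.5000 = 3.6395 pm

λ' = 60.2 + 3.6395 = 63.8395 pm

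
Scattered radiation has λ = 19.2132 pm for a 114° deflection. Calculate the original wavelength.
15.8000 pm

From λ' = λ + Δλ, we have λ = λ' - Δλ

First calculate the Compton shift:
Δλ = λ_C(1 - cos θ)
Δλ = 2.4263 × (1 - cos(114°))
Δλ = 2.4263 × 1.4067
Δλ = 3.4132 pm

Initial wavelength:
λ = λ' - Δλ
λ = 19.2132 - 3.4132
λ = 15.8000 pm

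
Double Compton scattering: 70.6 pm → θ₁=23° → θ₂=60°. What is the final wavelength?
72.0060 pm

Apply Compton shift twice:

First scattering at θ₁ = 23°:
Δλ₁ = λ_C(1 - cos(23°))
Δλ₁ = 2.4263 × 0.0795
Δλ₁ = 0.1929 pm

After first scattering:
λ₁ = 70.6 + 0.1929 = 70.7929 pm

Second scattering at θ₂ = 60°:
Δλ₂ = λ_C(1 - cos(60°))
Δλ₂ = 2.4263 × 0.5000
Δλ₂ = 1.2132 pm

Final wavelength:
λ₂ = 70.7929 + 1.2132 = 72.0060 pm

Total shift: Δλ_total = 0.1929 + 1.2132 = 1.4060 pm

(Intermediate values are shown rounded; full precision is carried through to the final answer.)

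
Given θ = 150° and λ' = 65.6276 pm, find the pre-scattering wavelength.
61.1000 pm

From λ' = λ + Δλ, we have λ = λ' - Δλ

First calculate the Compton shift:
Δλ = λ_C(1 - cos θ)
Δλ = 2.4263 × (1 - cos(150°))
Δλ = 2.4263 × 1.8660
Δλ = 4.5276 pm

Initial wavelength:
λ = λ' - Δλ
λ = 65.6276 - 4.5276
λ = 61.1000 pm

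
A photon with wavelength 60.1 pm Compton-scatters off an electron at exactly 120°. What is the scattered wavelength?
63.7395 pm

Using the Compton formula: λ' = λ + λ_C(1 − cos θ)

For θ = 120°, cos θ = -1/2 (exact) = -0.5000, so:
1 − cos 120° = 1 − (-1/2) = 1.5000

Δλ = λ_C × 1.5000 = 2.4263 × 1.5000 = 3.6395 pm

λ' = 60.1 + 3.6395 = 63.7395 pm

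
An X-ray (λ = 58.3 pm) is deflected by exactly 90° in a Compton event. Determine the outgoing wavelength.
60.7263 pm

Using the Compton formula: λ' = λ + λ_C(1 − cos θ)

For θ = 90°, cos θ = 0 (exact) = 0.0000, so:
1 − cos 90° = 1 − (0) = 1.0000

Δλ = λ_C × 1.0000 = 2.4263 × 1.0000 = 2.4263 pm

λ' = 58.3 + 2.4263 = 60.7263 pm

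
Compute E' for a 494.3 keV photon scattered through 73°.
293.4395 keV

First convert energy to wavelength:
λ = hc/E, with hc ≈ 1239.842 keV·pm (i.e. 1239.842 eV·nm)

For E = 494.3 keV = 494300 eV:
λ = 1239.842 keV·pm / 494.3 keV
λ = 2.5083 pm

Calculate the Compton shift:
Δλ = λ_C(1 - cos(73°)) = 2.4263 × 0.7076
Δλ = 1.7169 pm

Final wavelength:
λ' = 2.5083 + 1.7169 = 4.2252 pm

Final energy:
E' = hc/λ' = 1239.842 / 4.2252 = 293.4395 keV

(Intermediate values are shown rounded; full precision is carried through to the final answer.)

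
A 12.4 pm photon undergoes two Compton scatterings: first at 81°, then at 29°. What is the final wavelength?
14.7510 pm

Apply Compton shift twice:

First scattering at θ₁ = 81°:
Δλ₁ = λ_C(1 - cos(81°))
Δλ₁ = 2.4263 × 0.8436
Δλ₁ = 2.0468 pm

After first scattering:
λ₁ = 12.4 + 2.0468 = 14.4468 pm

Second scattering at θ₂ = 29°:
Δλ₂ = λ_C(1 - cos(29°))
Δλ₂ = 2.4263 × 0.1254
Δλ₂ = 0.3042 pm

Final wavelength:
λ₂ = 14.4468 + 0.3042 = 14.7510 pm

Total shift: Δλ_total = 2.0468 + 0.3042 = 2.3510 pm

(Intermediate values are shown rounded; full precision is carried through to the final answer.)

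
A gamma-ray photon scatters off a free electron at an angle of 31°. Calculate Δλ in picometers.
0.3466 pm

Using the Compton scattering formula:
Δλ = λ_C(1 - cos θ)

where λ_C = h/(m_e·c) ≈ 2.4263 pm is the Compton wavelength of an electron.

For θ = 31°:
cos(31°) = 0.8572
1 - cos(31°) = 0.1428

Δλ = 2.4263 × 0.1428
Δλ = 0.3466 pm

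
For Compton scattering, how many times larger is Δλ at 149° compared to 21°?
149° produces the larger shift by a factor of 27.961

Calculate both shifts using Δλ = λ_C(1 - cos θ):

For θ₁ = 21°:
Δλ₁ = 2.4263 × (1 - cos(21°))
Δλ₁ = 2.4263 × 0.0664
Δλ₁ = 0.1612 pm

For θ₂ = 149°:
Δλ₂ = 2.4263 × (1 - cos(149°))
Δλ₂ = 2.4263 × 1.8572
Δλ₂ = 4.5061 pm

The 149° angle produces the larger shift.
Ratio: 4.5061/0.1612 = 27.961

(Intermediate values are shown rounded; full precision is carried through to the final answer.)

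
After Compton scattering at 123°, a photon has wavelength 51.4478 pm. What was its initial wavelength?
47.7000 pm

From λ' = λ + Δλ, we have λ = λ' - Δλ

First calculate the Compton shift:
Δλ = λ_C(1 - cos θ)
Δλ = 2.4263 × (1 - cos(123°))
Δλ = 2.4263 × 1.5446
Δλ = 3.7478 pm

Initial wavelength:
λ = λ' - Δλ
λ = 51.4478 - 3.7478
λ = 47.7000 pm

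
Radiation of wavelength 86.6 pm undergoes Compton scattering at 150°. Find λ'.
91.1276 pm

Using the Compton formula: λ' = λ + λ_C(1 − cos θ)

For θ = 150°, cos θ = -√3/2 (exact) ≈ -0.8660, so:
1 − cos 150° = 1 − (-√3/2) ≈ 1.8660

Δλ = λ_C × 1.8660 = 2.4263 × 1.8660 = 4.5276 pm

λ' = 86.6 + 4.5276 = 91.1276 pm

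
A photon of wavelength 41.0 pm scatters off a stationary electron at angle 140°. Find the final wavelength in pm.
45.2850 pm

Using the Compton scattering formula:
λ' = λ + Δλ = λ + λ_C(1 - cos θ)

Given:
- Initial wavelength λ = 41.0 pm
- Scattering angle θ = 140°
- Compton wavelength λ_C ≈ 2.4263 pm

Calculate the shift:
Δλ = 2.4263 × (1 - cos(140°))
Δλ = 2.4263 × 1.7660
Δλ = 4.2850 pm

Final wavelength:
λ' = 41.0 + 4.2850 = 45.2850 pm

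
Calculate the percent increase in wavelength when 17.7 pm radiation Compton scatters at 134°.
23.2303%

Calculate the Compton shift:
Δλ = λ_C(1 - cos(134°))
Δλ = 2.4263 × (1 - cos(134°))
Δλ = 2.4263 × 1.6947
Δλ = 4.1118 pm

Percentage change:
(Δλ/λ₀) × 100 = (4.1118/17.7) × 100
= 23.2303%

(Intermediate values are shown rounded; full precision is carried through to the final answer.)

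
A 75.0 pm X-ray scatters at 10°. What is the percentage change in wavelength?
0.0491%

Calculate the Compton shift:
Δλ = λ_C(1 - cos(10°))
Δλ = 2.4263 × (1 - cos(10°))
Δλ = 2.4263 × 0.0152
Δλ = 0.0369 pm

Percentage change:
(Δλ/λ₀) × 100 = (0.0369/75.0) × 100
= 0.0491%

(Intermediate values are shown rounded; full precision is carried through to the final answer.)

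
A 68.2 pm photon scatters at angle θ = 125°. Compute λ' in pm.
72.0180 pm

Using the Compton scattering formula:
λ' = λ + Δλ = λ + λ_C(1 - cos θ)

Given:
- Initial wavelength λ = 68.2 pm
- Scattering angle θ = 125°
- Compton wavelength λ_C ≈ 2.4263 pm

Calculate the shift:
Δλ = 2.4263 × (1 - cos(125°))
Δλ = 2.4263 × 1.5736
Δλ = 3.8180 pm

Final wavelength:
λ' = 68.2 + 3.8180 = 72.0180 pm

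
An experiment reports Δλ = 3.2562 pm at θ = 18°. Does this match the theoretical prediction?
No, inconsistent

Calculate the expected shift for θ = 18°:

Δλ_expected = λ_C(1 - cos(18°))
Δλ_expected = 2.4263 × (1 - cos(18°))
Δλ_expected = 2.4263 × 0.0489
Δλ_expected = 0.1188 pm

Given shift: 3.2562 pm
Expected shift: 0.1188 pm
Difference: 3.1374 pm

The values do not match. The given shift corresponds to θ ≈ 110.0°, not 18°.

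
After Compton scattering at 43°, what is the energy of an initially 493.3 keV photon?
391.7127 keV

First convert energy to wavelength:
λ = hc/E, with hc ≈ 1239.842 keV·pm (i.e. 1239.842 eV·nm)

For E = 493.3 keV = 493300 eV:
λ = 1239.842 keV·pm / 493.3 keV
λ = 2.5134 pm

Calculate the Compton shift:
Δλ = λ_C(1 - cos(43°)) = 2.4263 × 0.2686
Δλ = 0.6518 pm

Final wavelength:
λ' = 2.5134 + 0.6518 = 3.1652 pm

Final energy:
E' = hc/λ' = 1239.842 / 3.1652 = 391.7127 keV

(Intermediate values are shown rounded; full precision is carried through to the final answer.)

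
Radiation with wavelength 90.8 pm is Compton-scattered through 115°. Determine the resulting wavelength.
94.2517 pm

Using the Compton scattering formula:
λ' = λ + Δλ = λ + λ_C(1 - cos θ)

Given:
- Initial wavelength λ = 90.8 pm
- Scattering angle θ = 115°
- Compton wavelength λ_C ≈ 2.4263 pm

Calculate the shift:
Δλ = 2.4263 × (1 - cos(115°))
Δλ = 2.4263 × 1.4226
Δλ = 3.4517 pm

Final wavelength:
λ' = 90.8 + 3.4517 = 94.2517 pm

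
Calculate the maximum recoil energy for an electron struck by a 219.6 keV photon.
101.5033 keV

Maximum energy transfer occurs at θ = 180° (backscattering).

Initial photon: E₀ = 219.6 keV → λ₀ = 5.6459 pm

Maximum Compton shift (at 180°):
Δλ_max = 2λ_C = 2 × 2.4263 = 4.8526 pm

Final wavelength:
λ' = 5.6459 + 4.8526 = 10.4985 pm

Minimum photon energy (maximum energy to electron):
E'_min = hc/λ' = 118.0967 keV

Maximum electron kinetic energy:
K_max = E₀ - E'_min = 219.6000 - 118.0967 = 101.5033 keV

(Intermediate values are shown rounded; full precision is carried through to the final answer.)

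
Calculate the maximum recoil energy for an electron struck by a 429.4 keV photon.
269.2138 keV

Maximum energy transfer occurs at θ = 180° (backscattering).

Initial photon: E₀ = 429.4 keV → λ₀ = 2.8874 pm

Maximum Compton shift (at 180°):
Δλ_max = 2λ_C = 2 × 2.4263 = 4.8526 pm

Final wavelength:
λ' = 2.8874 + 4.8526 = 7.7400 pm

Minimum photon energy (maximum energy to electron):
E'_min = hc/λ' = 160.1862 keV

Maximum electron kinetic energy:
K_max = E₀ - E'_min = 429.4000 - 160.1862 = 269.2138 keV

(Intermediate values are shown rounded; full precision is carried through to the final answer.)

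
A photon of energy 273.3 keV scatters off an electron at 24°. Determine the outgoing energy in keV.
261.2214 keV

First convert energy to wavelength:
λ = hc/E, with hc ≈ 1239.842 keV·pm (i.e. 1239.842 eV·nm)

For E = 273.3 keV = 273300 eV:
λ = 1239.842 keV·pm / 273.3 keV
λ = 4.5366 pm

Calculate the Compton shift:
Δλ = λ_C(1 - cos(24°)) = 2.4263 × 0.0865
Δλ = 0.2098 pm

Final wavelength:
λ' = 4.5366 + 0.2098 = 4.7463 pm

Final energy:
E' = hc/λ' = 1239.842 / 4.7463 = 261.2214 keV

(Intermediate values are shown rounded; full precision is carried through to the final answer.)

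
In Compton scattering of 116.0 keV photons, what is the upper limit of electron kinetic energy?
36.2208 keV

Maximum energy transfer occurs at θ = 180° (backscattering).

Initial photon: E₀ = 116.0 keV → λ₀ = 10.6883 pm

Maximum Compton shift (at 180°):
Δλ_max = 2λ_C = 2 × 2.4263 = 4.8526 pm

Final wavelength:
λ' = 10.6883 + 4.8526 = 15.5409 pm

Minimum photon energy (maximum energy to electron):
E'_min = hc/λ' = 79.7792 keV

Maximum electron kinetic energy:
K_max = E₀ - E'_min = 116.0000 - 79.7792 = 36.2208 keV

(Intermediate values are shown rounded; full precision is carried through to the final answer.)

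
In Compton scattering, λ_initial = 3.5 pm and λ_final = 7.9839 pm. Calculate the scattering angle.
148.00°

First find the wavelength shift:
Δλ = λ' - λ = 7.9839 - 3.5 = 4.4839 pm

Using Δλ = λ_C(1 - cos θ), with λ_C = h/(m_e·c) ≈ 2.42631024 pm:
cos θ = 1 - Δλ/λ_C
cos θ = 1 - 4.4839/2.42631024
cos θ = -0.848032

θ = arccos(-0.848032)
θ = 148.00°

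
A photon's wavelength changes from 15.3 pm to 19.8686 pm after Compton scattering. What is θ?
152.00°

First find the wavelength shift:
Δλ = λ' - λ = 19.8686 - 15.3 = 4.5686 pm

Using Δλ = λ_C(1 - cos θ), with λ_C = h/(m_e·c) ≈ 2.42631024 pm:
cos θ = 1 - Δλ/λ_C
cos θ = 1 - 4.5686/2.42631024
cos θ = -0.882941

θ = arccos(-0.882941)
θ = 152.00°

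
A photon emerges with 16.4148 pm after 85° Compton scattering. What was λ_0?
14.2000 pm

From λ' = λ + Δλ, we have λ = λ' - Δλ

First calculate the Compton shift:
Δλ = λ_C(1 - cos θ)
Δλ = 2.4263 × (1 - cos(85°))
Δλ = 2.4263 × 0.9128
Δλ = 2.2148 pm

Initial wavelength:
λ = λ' - Δλ
λ = 16.4148 - 2.2148
λ = 14.2000 pm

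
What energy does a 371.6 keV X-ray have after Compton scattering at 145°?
159.9729 keV

First convert energy to wavelength:
λ = hc/E, with hc ≈ 1239.842 keV·pm (i.e. 1239.842 eV·nm)

For E = 371.6 keV = 371600 eV:
λ = 1239.842 keV·pm / 371.6 keV
λ = 3.3365 pm

Calculate the Compton shift:
Δλ = λ_C(1 - cos(145°)) = 2.4263 × 1.8192
Δλ = 4.4138 pm

Final wavelength:
λ' = 3.3365 + 4.4138 = 7.7503 pm

Final energy:
E' = hc/λ' = 1239.842 / 7.7503 = 159.9729 keV

(Intermediate values are shown rounded; full precision is carried through to the final answer.)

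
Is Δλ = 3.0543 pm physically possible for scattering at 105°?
Yes, consistent

Calculate the expected shift for θ = 105°:

Δλ_expected = λ_C(1 - cos(105°))
Δλ_expected = 2.4263 × (1 - cos(105°))
Δλ_expected = 2.4263 × 1.2588
Δλ_expected = 3.0543 pm

Given shift: 3.0543 pm
Expected shift: 3.0543 pm
Difference: 0.0000 pm

The values match. This is consistent with Compton scattering at the stated angle.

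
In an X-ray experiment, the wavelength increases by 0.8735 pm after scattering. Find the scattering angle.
50.21°

From the Compton formula Δλ = λ_C(1 - cos θ), we can solve for θ:

cos θ = 1 - Δλ/λ_C

Given:
- Δλ = 0.8735 pm
- λ_C = h/(m_e·c) ≈ 2.42631024 pm

cos θ = 1 - 0.8735/2.42631024
cos θ = 1 - 0.360012
cos θ = 0.639988

θ = arccos(0.639988)
θ = 50.21°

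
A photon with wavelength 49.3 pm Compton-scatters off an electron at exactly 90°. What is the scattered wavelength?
51.7263 pm

Using the Compton formula: λ' = λ + λ_C(1 − cos θ)

For θ = 90°, cos θ = 0 (exact) = 0.0000, so:
1 − cos 90° = 1 − (0) = 1.0000

Δλ = λ_C × 1.0000 = 2.4263 × 1.0000 = 2.4263 pm

λ' = 49.3 + 2.4263 = 51.7263 pm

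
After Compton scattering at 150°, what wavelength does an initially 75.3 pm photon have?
79.8276 pm

Using the Compton formula: λ' = λ + λ_C(1 − cos θ)

For θ = 150°, cos θ = -√3/2 (exact) ≈ -0.8660, so:
1 − cos 150° = 1 − (-√3/2) ≈ 1.8660

Δλ = λ_C × 1.8660 = 2.4263 × 1.8660 = 4.5276 pm

λ' = 75.3 + 4.5276 = 79.8276 pm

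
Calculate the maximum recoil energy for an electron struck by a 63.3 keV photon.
12.5687 keV

Maximum energy transfer occurs at θ = 180° (backscattering).

Initial photon: E₀ = 63.3 keV → λ₀ = 19.5868 pm

Maximum Compton shift (at 180°):
Δλ_max = 2λ_C = 2 × 2.4263 = 4.8526 pm

Final wavelength:
λ' = 19.5868 + 4.8526 = 24.4394 pm

Minimum photon energy (maximum energy to electron):
E'_min = hc/λ' = 50.7313 keV

Maximum electron kinetic energy:
K_max = E₀ - E'_min = 63.3000 - 50.7313 = 12.5687 keV

(Intermediate values are shown rounded; full precision is carried through to the final answer.)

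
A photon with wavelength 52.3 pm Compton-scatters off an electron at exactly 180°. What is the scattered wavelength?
57.1526 pm

Using the Compton formula: λ' = λ + λ_C(1 − cos θ)

For θ = 180°, cos θ = -1 (exact) = -1.0000, so:
1 − cos 180° = 1 − (-1) = 2.0000

Δλ = λ_C × 2.0000 = 2.4263 × 2.0000 = 4.8526 pm

λ' = 52.3 + 4.8526 = 57.1526 pm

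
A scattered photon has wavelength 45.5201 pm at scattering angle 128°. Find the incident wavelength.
41.6000 pm

From λ' = λ + Δλ, we have λ = λ' - Δλ

First calculate the Compton shift:
Δλ = λ_C(1 - cos θ)
Δλ = 2.4263 × (1 - cos(128°))
Δλ = 2.4263 × 1.6157
Δλ = 3.9201 pm

Initial wavelength:
λ = λ' - Δλ
λ = 45.5201 - 3.9201
λ = 41.6000 pm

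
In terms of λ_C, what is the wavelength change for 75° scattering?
0.7412 λ_C

The Compton shift formula is:
Δλ = λ_C(1 - cos θ)

Dividing both sides by λ_C:
Δλ/λ_C = 1 - cos θ

For θ = 75°:
Δλ/λ_C = 1 - cos(75°)
Δλ/λ_C = 1 - 0.2588
Δλ/λ_C = 0.7412

This means the shift is 0.7412 × λ_C = 1.7983 pm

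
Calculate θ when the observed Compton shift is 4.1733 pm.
136.06°

From the Compton formula Δλ = λ_C(1 - cos θ), we can solve for θ:

cos θ = 1 - Δλ/λ_C

Given:
- Δλ = 4.1733 pm
- λ_C = h/(m_e·c) ≈ 2.42631024 pm

cos θ = 1 - 4.1733/2.42631024
cos θ = 1 - 1.720019
cos θ = -0.720019

θ = arccos(-0.720019)
θ = 136.06°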